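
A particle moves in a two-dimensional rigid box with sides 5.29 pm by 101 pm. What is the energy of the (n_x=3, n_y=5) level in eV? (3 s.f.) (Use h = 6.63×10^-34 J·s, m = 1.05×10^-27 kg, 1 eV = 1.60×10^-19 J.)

E = 106 eV

For a 2D rectangular well E = (h²/8m)·Σ n_i²/L_i² = (6.63×10^-34)²/(8·1.05×10^-27) · [3²/(5.29 pm)² + 5²/(101 pm)²].
Evaluating gives E = 1.696×10^-17 J = 106 eV.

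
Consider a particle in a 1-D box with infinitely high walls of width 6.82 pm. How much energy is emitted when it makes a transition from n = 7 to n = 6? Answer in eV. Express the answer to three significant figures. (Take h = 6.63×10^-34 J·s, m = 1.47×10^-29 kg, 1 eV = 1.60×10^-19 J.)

|ΔE| = 6.53×10^3 eV

E_1 = h²/(8mL²) = 8.036×10^-17 J.
|ΔE| = |7² − 6²|·E_1 = 13·8.036×10^-17 J = 1.045×10^-15 J = 6.53×10^3 eV.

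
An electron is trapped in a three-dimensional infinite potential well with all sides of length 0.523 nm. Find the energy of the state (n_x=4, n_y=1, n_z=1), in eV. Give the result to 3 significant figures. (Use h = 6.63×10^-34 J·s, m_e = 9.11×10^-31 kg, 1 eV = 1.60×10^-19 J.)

For a 3D rectangular well E = (h²/8m_e)·Σ n_i²/L_i² = (6.63×10^-34)²/(8·9.11×10^-31) · [4²/(0.523 nm)² + 1²/(0.523 nm)² + 1²/(0.523 nm)²].
Evaluating gives E = 3.969×10^-18 J = 24.8 eV.

E = 24.8 eV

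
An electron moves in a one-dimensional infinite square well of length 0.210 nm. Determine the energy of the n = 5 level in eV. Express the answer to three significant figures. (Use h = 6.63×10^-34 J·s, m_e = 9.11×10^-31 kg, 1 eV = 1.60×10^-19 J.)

E_5 = 214 eV

For an infinite well E_n = n²h²/(8m_eL²), so E_1 = h²/(8m_eL²) = (6.63×10^-34)²/(8·9.11×10^-31·(2.10×10^-10 m)²) = 1.368×10^-18 J.
Then E_5 = 5²·E_1 = 25·1.368×10^-18 J = 3.420×10^-17 J.
Converting, E_5 = 3.420×10^-17 J / (1.60×10^-19 J/eV) = 214 eV.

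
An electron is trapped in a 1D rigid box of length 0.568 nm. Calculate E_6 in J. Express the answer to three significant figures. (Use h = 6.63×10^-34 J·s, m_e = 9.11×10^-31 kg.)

For an infinite well E_n = n²h²/(8m_eL²), so E_1 = h²/(8m_eL²) = (6.63×10^-34)²/(8·9.11×10^-31·(5.68×10^-10 m)²) = 1.869×10^-19 J.
Then E_6 = 6²·E_1 = 36·1.869×10^-19 J = 6.73×10^-18 J.

E_6 = 6.73×10^-18 J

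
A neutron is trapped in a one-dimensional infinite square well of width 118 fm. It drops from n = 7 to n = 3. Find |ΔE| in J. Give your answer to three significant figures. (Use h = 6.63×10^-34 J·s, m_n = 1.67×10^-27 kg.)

|ΔE| = 9.45×10^-14 J

E_1 = h²/(8m_nL²) = 2.363×10^-15 J.
|ΔE| = |7² − 3²|·E_1 = 40·2.363×10^-15 J = 9.45×10^-14 J.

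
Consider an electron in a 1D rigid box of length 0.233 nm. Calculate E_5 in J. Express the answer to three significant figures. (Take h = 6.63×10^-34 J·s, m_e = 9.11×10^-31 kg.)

E_5 = 2.78×10^-17 J

For an infinite well E_n = n²h²/(8m_eL²), so E_1 = h²/(8m_eL²) = (6.63×10^-34)²/(8·9.11×10^-31·(2.33×10^-10 m)²) = 1.111×10^-18 J.
Then E_5 = 5²·E_1 = 25·1.111×10^-18 J = 2.78×10^-17 J.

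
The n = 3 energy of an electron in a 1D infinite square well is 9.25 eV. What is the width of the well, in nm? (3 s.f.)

From E_n = n²h²/(8m_eL²), L = n·h/√(8m_eE_n).
E_3 = 9.25 eV = 1.482×10^-18 J, so L = 3·6.626×10^-34/√(8·9.109×10^-31·1.482×10^-18) = 6.05×10^-10 m = 0.605 nm.

L = 0.605 nm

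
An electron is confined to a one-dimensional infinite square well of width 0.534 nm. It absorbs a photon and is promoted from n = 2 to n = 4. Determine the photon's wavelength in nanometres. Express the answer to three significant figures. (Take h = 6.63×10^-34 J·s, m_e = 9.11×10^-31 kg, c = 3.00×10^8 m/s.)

λ = 78.4 nm

E_1 = h²/(8m_eL²) = 2.115×10^-19 J, so ΔE = (4² − 2²)E_1 = 2.538×10^-18 J.
λ = hc/ΔE = (6.63×10^-34·3.00×10^8)/2.538×10^-18 = 7.84×10^-8 m = 78.4 nm.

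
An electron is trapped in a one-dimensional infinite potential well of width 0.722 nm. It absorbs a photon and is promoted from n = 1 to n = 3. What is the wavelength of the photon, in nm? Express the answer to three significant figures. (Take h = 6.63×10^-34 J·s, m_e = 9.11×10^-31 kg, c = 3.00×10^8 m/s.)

E_1 = h²/(8m_eL²) = 1.157×10^-19 J, so ΔE = (3² − 1²)E_1 = 9.256×10^-19 J.
λ = hc/ΔE = (6.63×10^-34·3.00×10^8)/9.256×10^-19 = 2.15×10^-7 m = 215 nm.

λ = 215 nm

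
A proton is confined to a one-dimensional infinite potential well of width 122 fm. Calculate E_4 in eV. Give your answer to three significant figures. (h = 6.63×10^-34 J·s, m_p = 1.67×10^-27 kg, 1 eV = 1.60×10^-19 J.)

E_4 = 2.21×10^5 eV

For an infinite well E_n = n²h²/(8m_pL²), so E_1 = h²/(8m_pL²) = (6.63×10^-34)²/(8·1.67×10^-27·(1.22×10^-13 m)²) = 2.211×10^-15 J.
Then E_4 = 4²·E_1 = 16·2.211×10^-15 J = 3.538×10^-14 J.
Converting, E_4 = 3.538×10^-14 J / (1.60×10^-19 J/eV) = 2.21×10^5 eV.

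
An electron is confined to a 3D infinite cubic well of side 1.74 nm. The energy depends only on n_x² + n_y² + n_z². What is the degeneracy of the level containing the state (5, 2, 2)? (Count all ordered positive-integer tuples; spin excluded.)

The level has n_x² + n_y² + n_z² = 33. The ordered positive-integer solutions are (1, 4, 4), (2, 2, 5), (2, 5, 2), (4, 1, 4), (4, 4, 1), (5, 2, 2).
That gives 6 states.

degeneracy = 6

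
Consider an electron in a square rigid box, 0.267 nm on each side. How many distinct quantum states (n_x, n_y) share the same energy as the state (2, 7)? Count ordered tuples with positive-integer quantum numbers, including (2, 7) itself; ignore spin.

The level has n_x² + n_y² = 53. The ordered positive-integer solutions are (2, 7), (7, 2).
That gives 2 states.

degeneracy = 2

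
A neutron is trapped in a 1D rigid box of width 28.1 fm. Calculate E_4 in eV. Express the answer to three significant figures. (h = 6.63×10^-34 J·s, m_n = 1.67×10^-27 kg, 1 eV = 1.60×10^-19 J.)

For an infinite well E_n = n²h²/(8m_nL²), so E_1 = h²/(8m_nL²) = (6.63×10^-34)²/(8·1.67×10^-27·(2.81×10^-14 m)²) = 4.167×10^-14 J.
Then E_4 = 4²·E_1 = 16·4.167×10^-14 J = 6.667×10^-13 J.
Converting, E_4 = 6.667×10^-13 J / (1.60×10^-19 J/eV) = 4.17×10^6 eV.

E_4 = 4.17×10^6 eV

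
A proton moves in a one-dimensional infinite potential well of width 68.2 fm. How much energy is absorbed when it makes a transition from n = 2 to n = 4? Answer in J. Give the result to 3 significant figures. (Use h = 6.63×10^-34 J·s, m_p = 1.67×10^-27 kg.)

E_1 = h²/(8m_pL²) = 7.074×10^-15 J.
|ΔE| = |2² − 4²|·E_1 = 12·7.074×10^-15 J = 8.49×10^-14 J.

|ΔE| = 8.49×10^-14 J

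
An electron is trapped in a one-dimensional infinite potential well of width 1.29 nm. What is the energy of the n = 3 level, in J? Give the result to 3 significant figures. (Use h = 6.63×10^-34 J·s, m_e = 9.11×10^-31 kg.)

For an infinite well E_n = n²h²/(8m_eL²), so E_1 = h²/(8m_eL²) = (6.63×10^-34)²/(8·9.11×10^-31·(1.29×10^-9 m)²) = 3.624×10^-20 J.
Then E_3 = 3²·E_1 = 9·3.624×10^-20 J = 3.26×10^-19 J.

E_3 = 3.26×10^-19 J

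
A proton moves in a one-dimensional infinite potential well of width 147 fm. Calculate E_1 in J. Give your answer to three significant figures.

For an infinite well E_n = n²h²/(8m_pL²), so E_1 = h²/(8m_pL²) = (6.626×10^-34)²/(8·1.673×10^-27·(1.47×10^-13 m)²) = 1.518×10^-15 J.

E_1 = 1.52×10^-15 J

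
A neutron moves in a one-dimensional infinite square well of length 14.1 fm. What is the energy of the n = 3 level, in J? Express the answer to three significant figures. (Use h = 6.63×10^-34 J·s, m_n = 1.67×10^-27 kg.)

E_3 = 1.49×10^-12 J

For an infinite well E_n = n²h²/(8m_nL²), so E_1 = h²/(8m_nL²) = (6.63×10^-34)²/(8·1.67×10^-27·(1.41×10^-14 m)²) = 1.655×10^-13 J.
Then E_3 = 3²·E_1 = 9·1.655×10^-13 J = 1.49×10^-12 J.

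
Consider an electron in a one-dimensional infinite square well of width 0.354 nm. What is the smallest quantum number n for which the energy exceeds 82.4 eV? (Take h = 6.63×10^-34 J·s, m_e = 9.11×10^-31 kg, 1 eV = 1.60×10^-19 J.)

n = 6

E_1 = h²/(8m_eL²) = 4.813×10^-19 J = 3.008 eV.
Need n² > 82.4/3.008 = 27.39, i.e. n > 5.234.
The smallest integer satisfying this is n = 6.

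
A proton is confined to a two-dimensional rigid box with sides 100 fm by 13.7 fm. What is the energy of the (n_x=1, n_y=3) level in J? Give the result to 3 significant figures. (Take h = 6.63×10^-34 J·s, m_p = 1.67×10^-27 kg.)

E = 1.58×10^-12 J

For a 2D rectangular well E = (h²/8m_p)·Σ n_i²/L_i² = (6.63×10^-34)²/(8·1.67×10^-27) · [1²/(100 fm)² + 3²/(13.7 fm)²].
Evaluating gives E = 1.58×10^-12 J.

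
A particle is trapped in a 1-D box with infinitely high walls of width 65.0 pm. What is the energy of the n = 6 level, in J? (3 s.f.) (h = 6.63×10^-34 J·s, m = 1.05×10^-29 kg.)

E_6 = 4.46×10^-17 J

For an infinite well E_n = n²h²/(8mL²), so E_1 = h²/(8mL²) = (6.63×10^-34)²/(8·1.05×10^-29·(6.50×10^-11 m)²) = 1.239×10^-18 J.
Then E_6 = 6²·E_1 = 36·1.239×10^-18 J = 4.46×10^-17 J.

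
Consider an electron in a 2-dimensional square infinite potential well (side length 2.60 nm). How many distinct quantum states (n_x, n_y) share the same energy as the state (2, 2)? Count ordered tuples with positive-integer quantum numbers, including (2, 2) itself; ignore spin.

degeneracy = 1

The level has n_x² + n_y² = 8. The ordered positive-integer solutions are (2, 2).
That gives 1 state.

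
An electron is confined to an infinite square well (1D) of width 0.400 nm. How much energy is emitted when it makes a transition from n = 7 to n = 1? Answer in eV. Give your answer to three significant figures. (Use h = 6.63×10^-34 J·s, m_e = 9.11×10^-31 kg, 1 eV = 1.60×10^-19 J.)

|ΔE| = 113 eV

E_1 = h²/(8m_eL²) = 3.770×10^-19 J.
|ΔE| = |7² − 1²|·E_1 = 48·3.770×10^-19 J = 1.810×10^-17 J = 113 eV.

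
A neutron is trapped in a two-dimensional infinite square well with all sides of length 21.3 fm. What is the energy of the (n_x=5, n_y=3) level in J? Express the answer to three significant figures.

E = 2.46×10^-12 J

For a 2D rectangular well E = (h²/8m_n)·Σ n_i²/L_i² = (6.626×10^-34)²/(8·1.675×10^-27) · [5²/(21.3 fm)² + 3²/(21.3 fm)²].
Evaluating gives E = 2.46×10^-12 J.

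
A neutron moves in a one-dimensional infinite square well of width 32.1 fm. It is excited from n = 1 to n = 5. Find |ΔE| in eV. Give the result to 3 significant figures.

E_1 = h²/(8m_nL²) = 3.180×10^-14 J.
|ΔE| = |1² − 5²|·E_1 = 24·3.180×10^-14 J = 7.632×10^-13 J = 4.76×10^6 eV.

|ΔE| = 4.76×10^6 eV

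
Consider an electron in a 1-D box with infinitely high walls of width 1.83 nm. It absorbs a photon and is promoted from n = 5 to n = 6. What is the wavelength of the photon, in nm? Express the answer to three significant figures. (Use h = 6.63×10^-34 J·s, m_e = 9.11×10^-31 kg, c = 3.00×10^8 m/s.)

λ = 1.00×10^3 nm

E_1 = h²/(8m_eL²) = 1.801×10^-20 J, so ΔE = (6² − 5²)E_1 = 1.981×10^-19 J.
λ = hc/ΔE = (6.63×10^-34·3.00×10^8)/1.981×10^-19 = 1.00×10^-6 m = 1.00×10^3 nm.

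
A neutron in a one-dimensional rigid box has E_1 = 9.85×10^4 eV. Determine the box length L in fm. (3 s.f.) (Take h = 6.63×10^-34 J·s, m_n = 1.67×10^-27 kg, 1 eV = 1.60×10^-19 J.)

From E_n = n²h²/(8m_nL²), L = n·h/√(8m_nE_n).
E_1 = 9.85×10^4 eV = 1.576×10^-14 J, so L = 1·6.63×10^-34/√(8·1.67×10^-27·1.576×10^-14) = 4.57×10^-14 m = 45.7 fm.

L = 45.7 fm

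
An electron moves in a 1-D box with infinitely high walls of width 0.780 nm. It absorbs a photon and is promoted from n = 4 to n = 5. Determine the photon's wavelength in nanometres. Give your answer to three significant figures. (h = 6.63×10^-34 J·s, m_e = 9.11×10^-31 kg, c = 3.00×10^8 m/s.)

E_1 = h²/(8m_eL²) = 9.914×10^-20 J, so ΔE = (5² − 4²)E_1 = 8.923×10^-19 J.
λ = hc/ΔE = (6.63×10^-34·3.00×10^8)/8.923×10^-19 = 2.23×10^-7 m = 223 nm.

λ = 223 nm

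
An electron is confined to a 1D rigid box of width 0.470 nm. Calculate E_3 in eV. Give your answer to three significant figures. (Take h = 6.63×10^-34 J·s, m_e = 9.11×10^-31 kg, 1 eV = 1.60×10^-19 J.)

For an infinite well E_n = n²h²/(8m_eL²), so E_1 = h²/(8m_eL²) = (6.63×10^-34)²/(8·9.11×10^-31·(4.70×10^-10 m)²) = 2.730×10^-19 J.
Then E_3 = 3²·E_1 = 9·2.730×10^-19 J = 2.457×10^-18 J.
Converting, E_3 = 2.457×10^-18 J / (1.60×10^-19 J/eV) = 15.4 eV.

E_3 = 15.4 eV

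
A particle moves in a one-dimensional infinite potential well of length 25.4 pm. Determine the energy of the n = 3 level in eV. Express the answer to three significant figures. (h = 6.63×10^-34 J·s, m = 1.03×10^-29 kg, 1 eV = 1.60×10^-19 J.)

For an infinite well E_n = n²h²/(8mL²), so E_1 = h²/(8mL²) = (6.63×10^-34)²/(8·1.03×10^-29·(2.54×10^-11 m)²) = 8.269×10^-18 J.
Then E_3 = 3²·E_1 = 9·8.269×10^-18 J = 7.442×10^-17 J.
Converting, E_3 = 7.442×10^-17 J / (1.60×10^-19 J/eV) = 465 eV.

E_3 = 465 eV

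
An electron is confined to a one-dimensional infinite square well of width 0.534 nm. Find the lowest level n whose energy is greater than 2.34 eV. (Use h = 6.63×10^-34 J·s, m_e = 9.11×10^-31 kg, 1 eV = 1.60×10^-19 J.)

E_1 = h²/(8m_eL²) = 2.115×10^-19 J = 1.322 eV.
Need n² > 2.34/1.322 = 1.770, i.e. n > 1.330.
The smallest integer satisfying this is n = 2.

n = 2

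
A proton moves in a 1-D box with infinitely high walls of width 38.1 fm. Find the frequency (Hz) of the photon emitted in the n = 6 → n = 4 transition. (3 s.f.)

E_1 = h²/(8m_pL²) = 2.260×10^-14 J and ΔE = (6² − 4²)E_1 = 4.520×10^-13 J.
f = ΔE/h = 4.520×10^-13/6.626×10^-34 = 6.82×10^20 Hz.

f = 6.82×10^20 Hz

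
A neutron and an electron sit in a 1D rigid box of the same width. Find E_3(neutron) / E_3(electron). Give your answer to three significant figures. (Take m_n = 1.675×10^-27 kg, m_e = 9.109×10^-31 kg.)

5.44×10^-4

E_n ∝ 1/m at fixed n and L, so the ratio is m_e/m_n = 9.109×10^-31/1.675×10^-27 = 5.44×10^-4.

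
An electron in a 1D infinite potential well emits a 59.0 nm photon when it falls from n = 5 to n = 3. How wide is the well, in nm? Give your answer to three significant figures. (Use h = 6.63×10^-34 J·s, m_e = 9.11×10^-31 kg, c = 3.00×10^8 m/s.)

The photon carries ΔE = hc/λ = 6.63×10^-34·3.00×10^8/5.90×10^-8 m = 3.371×10^-18 J.
Since ΔE = (5² − 3²)E_1, E_1 = 2.107×10^-19 J, and L = h/√(8m_eE_1) = 5.35×10^-10 m = 0.535 nm.

L = 0.535 nm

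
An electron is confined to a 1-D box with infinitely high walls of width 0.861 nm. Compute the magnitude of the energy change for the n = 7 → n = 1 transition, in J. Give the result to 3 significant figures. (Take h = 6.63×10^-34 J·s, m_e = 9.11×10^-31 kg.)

E_1 = h²/(8m_eL²) = 8.136×10^-20 J.
|ΔE| = |7² − 1²|·E_1 = 48·8.136×10^-20 J = 3.91×10^-18 J.

|ΔE| = 3.91×10^-18 J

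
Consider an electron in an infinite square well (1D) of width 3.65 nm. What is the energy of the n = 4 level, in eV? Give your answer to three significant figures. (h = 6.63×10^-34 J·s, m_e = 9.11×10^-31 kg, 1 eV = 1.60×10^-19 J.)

For an infinite well E_n = n²h²/(8m_eL²), so E_1 = h²/(8m_eL²) = (6.63×10^-34)²/(8·9.11×10^-31·(3.65×10^-9 m)²) = 4.527×10^-21 J.
Then E_4 = 4²·E_1 = 16·4.527×10^-21 J = 7.243×10^-20 J.
Converting, E_4 = 7.243×10^-20 J / (1.60×10^-19 J/eV) = 0.453 eV.

E_4 = 0.453 eV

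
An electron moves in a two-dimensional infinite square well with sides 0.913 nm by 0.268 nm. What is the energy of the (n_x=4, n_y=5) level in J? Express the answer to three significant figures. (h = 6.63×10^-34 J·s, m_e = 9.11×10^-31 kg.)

For a 2D rectangular well E = (h²/8m_e)·Σ n_i²/L_i² = (6.63×10^-34)²/(8·9.11×10^-31) · [4²/(0.913 nm)² + 5²/(0.268 nm)²].
Evaluating gives E = 2.22×10^-17 J.

E = 2.22×10^-17 J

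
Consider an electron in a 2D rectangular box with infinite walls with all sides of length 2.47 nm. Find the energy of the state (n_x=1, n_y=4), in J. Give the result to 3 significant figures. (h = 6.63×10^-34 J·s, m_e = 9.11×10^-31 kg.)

E = 1.68×10^-19 J

For a 2D rectangular well E = (h²/8m_e)·Σ n_i²/L_i² = (6.63×10^-34)²/(8·9.11×10^-31) · [1²/(2.47 nm)² + 4²/(2.47 nm)²].
Evaluating gives E = 1.68×10^-19 J.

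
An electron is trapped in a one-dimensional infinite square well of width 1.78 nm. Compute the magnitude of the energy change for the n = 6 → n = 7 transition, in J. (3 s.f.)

E_1 = h²/(8m_eL²) = 1.902×10^-20 J.
|ΔE| = |6² − 7²|·E_1 = 13·1.902×10^-20 J = 2.47×10^-19 J.

|ΔE| = 2.47×10^-19 J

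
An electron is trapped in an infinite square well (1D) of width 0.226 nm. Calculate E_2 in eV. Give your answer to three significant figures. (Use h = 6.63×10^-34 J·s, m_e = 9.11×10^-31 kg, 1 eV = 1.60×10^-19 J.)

For an infinite well E_n = n²h²/(8m_eL²), so E_1 = h²/(8m_eL²) = (6.63×10^-34)²/(8·9.11×10^-31·(2.26×10^-10 m)²) = 1.181×10^-18 J.
Then E_2 = 2²·E_1 = 4·1.181×10^-18 J = 4.724×10^-18 J.
Converting, E_2 = 4.724×10^-18 J / (1.60×10^-19 J/eV) = 29.5 eV.

E_2 = 29.5 eV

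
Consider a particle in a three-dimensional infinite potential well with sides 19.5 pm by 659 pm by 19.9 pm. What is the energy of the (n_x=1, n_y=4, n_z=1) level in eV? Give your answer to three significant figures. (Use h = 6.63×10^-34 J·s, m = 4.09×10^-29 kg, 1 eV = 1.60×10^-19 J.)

For a 3D rectangular well E = (h²/8m)·Σ n_i²/L_i² = (6.63×10^-34)²/(8·4.09×10^-29) · [1²/(19.5 pm)² + 4²/(659 pm)² + 1²/(19.9 pm)²].
Evaluating gives E = 6.975×10^-18 J = 43.6 eV.

E = 43.6 eV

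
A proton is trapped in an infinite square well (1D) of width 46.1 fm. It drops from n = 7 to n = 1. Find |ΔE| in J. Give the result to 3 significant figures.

E_1 = h²/(8m_pL²) = 1.544×10^-14 J.
|ΔE| = |7² − 1²|·E_1 = 48·1.544×10^-14 J = 7.41×10^-13 J.

|ΔE| = 7.41×10^-13 J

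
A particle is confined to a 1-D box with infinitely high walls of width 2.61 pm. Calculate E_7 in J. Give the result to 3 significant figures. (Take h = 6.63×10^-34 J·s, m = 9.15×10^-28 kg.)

For an infinite well E_n = n²h²/(8mL²), so E_1 = h²/(8mL²) = (6.63×10^-34)²/(8·9.15×10^-28·(2.61×10^-12 m)²) = 8.815×10^-18 J.
Then E_7 = 7²·E_1 = 49·8.815×10^-18 J = 4.32×10^-16 J.

E_7 = 4.32×10^-16 J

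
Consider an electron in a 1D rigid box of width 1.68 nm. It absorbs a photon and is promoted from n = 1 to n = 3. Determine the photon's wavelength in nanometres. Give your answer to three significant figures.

E_1 = h²/(8m_eL²) = 2.135×10^-20 J, so ΔE = (3² − 1²)E_1 = 1.708×10^-19 J.
λ = hc/ΔE = (6.626×10^-34·2.998×10^8)/1.708×10^-19 = 1.16×10^-6 m = 1.16×10^3 nm.

λ = 1.16×10^3 nm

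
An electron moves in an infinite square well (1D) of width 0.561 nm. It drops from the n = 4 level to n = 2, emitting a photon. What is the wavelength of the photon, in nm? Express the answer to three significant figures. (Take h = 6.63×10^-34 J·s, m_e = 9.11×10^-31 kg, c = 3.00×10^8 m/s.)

λ = 86.5 nm

E_1 = h²/(8m_eL²) = 1.916×10^-19 J, so ΔE = (4² − 2²)E_1 = 2.299×10^-18 J.
λ = hc/ΔE = (6.63×10^-34·3.00×10^8)/2.299×10^-18 = 8.65×10^-8 m = 86.5 nm.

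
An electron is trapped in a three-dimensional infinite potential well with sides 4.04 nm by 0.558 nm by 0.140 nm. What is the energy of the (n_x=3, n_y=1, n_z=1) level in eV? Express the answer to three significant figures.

E = 20.6 eV

For a 3D rectangular well E = (h²/8m_e)·Σ n_i²/L_i² = (6.626×10^-34)²/(8·9.109×10^-31) · [3²/(4.04 nm)² + 1²/(0.558 nm)² + 1²/(0.140 nm)²].
Evaluating gives E = 3.301×10^-18 J = 20.6 eV.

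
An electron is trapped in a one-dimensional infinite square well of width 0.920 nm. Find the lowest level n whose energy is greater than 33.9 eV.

E_1 = h²/(8m_eL²) = 7.118×10^-20 J = 0.4443 eV.
Need n² > 33.9/0.4443 = 76.30, i.e. n > 8.735.
The smallest integer satisfying this is n = 9.

n = 9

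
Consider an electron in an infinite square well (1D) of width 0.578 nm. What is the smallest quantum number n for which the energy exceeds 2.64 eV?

n = 2

E_1 = h²/(8m_eL²) = 1.803×10^-19 J = 1.125 eV.
Need n² > 2.64/1.125 = 2.347, i.e. n > 1.532.
The smallest integer satisfying this is n = 2.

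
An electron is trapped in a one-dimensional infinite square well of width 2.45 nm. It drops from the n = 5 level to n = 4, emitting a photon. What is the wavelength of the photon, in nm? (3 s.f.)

E_1 = h²/(8m_eL²) = 1.004×10^-20 J, so ΔE = (5² − 4²)E_1 = 9.036×10^-20 J.
λ = hc/ΔE = (6.626×10^-34·2.998×10^8)/9.036×10^-20 = 2.20×10^-6 m = 2.20×10^3 nm.

λ = 2.20×10^3 nm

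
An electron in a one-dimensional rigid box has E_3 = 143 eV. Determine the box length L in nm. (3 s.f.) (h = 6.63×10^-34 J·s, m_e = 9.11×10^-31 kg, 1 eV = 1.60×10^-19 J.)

From E_n = n²h²/(8m_eL²), L = n·h/√(8m_eE_n).
E_3 = 143 eV = 2.288×10^-17 J, so L = 3·6.63×10^-34/√(8·9.11×10^-31·2.288×10^-17) = 1.54×10^-10 m = 0.154 nm.

L = 0.154 nm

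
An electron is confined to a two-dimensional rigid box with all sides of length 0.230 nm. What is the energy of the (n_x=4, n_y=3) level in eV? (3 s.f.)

For a 2D rectangular well E = (h²/8m_e)·Σ n_i²/L_i² = (6.626×10^-34)²/(8·9.109×10^-31) · [4²/(0.230 nm)² + 3²/(0.230 nm)²].
Evaluating gives E = 2.847×10^-17 J = 178 eV.

E = 178 eV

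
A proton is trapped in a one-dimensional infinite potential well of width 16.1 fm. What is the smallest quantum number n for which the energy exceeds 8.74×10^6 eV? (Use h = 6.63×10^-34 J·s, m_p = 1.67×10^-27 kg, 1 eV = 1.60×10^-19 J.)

E_1 = h²/(8m_pL²) = 1.269×10^-13 J = 7.931×10^5 eV.
Need n² > 8.74×10^6/7.931×10^5 = 11.02, i.e. n > 3.320.
The smallest integer satisfying this is n = 4.

n = 4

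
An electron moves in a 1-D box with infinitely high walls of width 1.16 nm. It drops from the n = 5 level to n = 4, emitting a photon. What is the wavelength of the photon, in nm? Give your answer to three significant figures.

λ = 493 nm

E_1 = h²/(8m_eL²) = 4.477×10^-20 J, so ΔE = (5² − 4²)E_1 = 4.029×10^-19 J.
λ = hc/ΔE = (6.626×10^-34·2.998×10^8)/4.029×10^-19 = 4.93×10^-7 m = 493 nm.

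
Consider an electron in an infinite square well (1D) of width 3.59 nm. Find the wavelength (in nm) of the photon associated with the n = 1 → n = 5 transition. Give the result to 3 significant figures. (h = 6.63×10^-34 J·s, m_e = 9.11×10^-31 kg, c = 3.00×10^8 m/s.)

λ = 1.77×10^3 nm

E_1 = h²/(8m_eL²) = 4.680×10^-21 J, so ΔE = (5² − 1²)E_1 = 1.123×10^-19 J.
λ = hc/ΔE = (6.63×10^-34·3.00×10^8)/1.123×10^-19 = 1.77×10^-6 m = 1.77×10^3 nm.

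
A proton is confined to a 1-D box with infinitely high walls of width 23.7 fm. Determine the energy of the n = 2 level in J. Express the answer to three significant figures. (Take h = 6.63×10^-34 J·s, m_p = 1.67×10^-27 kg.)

E_2 = 2.34×10^-13 J

For an infinite well E_n = n²h²/(8m_pL²), so E_1 = h²/(8m_pL²) = (6.63×10^-34)²/(8·1.67×10^-27·(2.37×10^-14 m)²) = 5.858×10^-14 J.
Then E_2 = 2²·E_1 = 4·5.858×10^-14 J = 2.34×10^-13 J.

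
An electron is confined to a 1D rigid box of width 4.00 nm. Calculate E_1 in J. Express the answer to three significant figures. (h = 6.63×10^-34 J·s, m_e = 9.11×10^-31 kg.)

E_1 = 3.77×10^-21 J

For an infinite well E_n = n²h²/(8m_eL²), so E_1 = h²/(8m_eL²) = (6.63×10^-34)²/(8·9.11×10^-31·(4.00×10^-9 m)²) = 3.770×10^-21 J.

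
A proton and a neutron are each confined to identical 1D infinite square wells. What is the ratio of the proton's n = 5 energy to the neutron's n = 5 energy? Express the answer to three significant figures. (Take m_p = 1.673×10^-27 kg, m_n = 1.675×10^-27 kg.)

1.00

E_n ∝ 1/m at fixed n and L, so the ratio is m_n/m_p = 1.675×10^-27/1.673×10^-27 = 1.00.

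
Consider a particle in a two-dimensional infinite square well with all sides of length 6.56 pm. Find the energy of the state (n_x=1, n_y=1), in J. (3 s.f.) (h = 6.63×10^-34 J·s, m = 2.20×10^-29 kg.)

For a 2D rectangular well E = (h²/8m)·Σ n_i²/L_i² = (6.63×10^-34)²/(8·2.20×10^-29) · [1²/(6.56 pm)² + 1²/(6.56 pm)²].
Evaluating gives E = 1.16×10^-16 J.

E = 1.16×10^-16 J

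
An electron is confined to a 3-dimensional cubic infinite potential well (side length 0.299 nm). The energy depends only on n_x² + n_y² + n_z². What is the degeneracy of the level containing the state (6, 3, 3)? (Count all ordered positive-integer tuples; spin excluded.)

The level has n_x² + n_y² + n_z² = 54. The ordered positive-integer solutions are (1, 2, 7), (1, 7, 2), (2, 1, 7), (2, 5, 5), (2, 7, 1), (3, 3, 6), (3, 6, 3), (5, 2, 5), (5, 5, 2), (6, 3, 3), (7, 1, 2), (7, 2, 1).
That gives 12 states.

degeneracy = 12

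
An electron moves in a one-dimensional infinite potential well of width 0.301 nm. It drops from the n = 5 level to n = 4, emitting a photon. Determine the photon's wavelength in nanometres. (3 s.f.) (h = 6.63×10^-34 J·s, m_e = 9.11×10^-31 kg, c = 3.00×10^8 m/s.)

λ = 33.2 nm

E_1 = h²/(8m_eL²) = 6.657×10^-19 J, so ΔE = (5² − 4²)E_1 = 5.991×10^-18 J.
λ = hc/ΔE = (6.63×10^-34·3.00×10^8)/5.991×10^-18 = 3.32×10^-8 m = 33.2 nm.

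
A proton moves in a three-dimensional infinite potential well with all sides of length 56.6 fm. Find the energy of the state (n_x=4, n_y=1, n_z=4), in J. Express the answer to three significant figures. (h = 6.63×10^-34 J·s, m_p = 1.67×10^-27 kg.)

For a 3D rectangular well E = (h²/8m_p)·Σ n_i²/L_i² = (6.63×10^-34)²/(8·1.67×10^-27) · [4²/(56.6 fm)² + 1²/(56.6 fm)² + 4²/(56.6 fm)²].
Evaluating gives E = 3.39×10^-13 J.

E = 3.39×10^-13 J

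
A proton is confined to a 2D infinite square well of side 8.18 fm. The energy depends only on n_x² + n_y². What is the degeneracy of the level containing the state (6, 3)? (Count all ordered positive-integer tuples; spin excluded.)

degeneracy = 2

The level has n_x² + n_y² = 45. The ordered positive-integer solutions are (3, 6), (6, 3).
That gives 2 states.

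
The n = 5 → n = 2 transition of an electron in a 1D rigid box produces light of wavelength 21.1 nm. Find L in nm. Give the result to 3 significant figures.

The photon carries ΔE = hc/λ = 6.626×10^-34·2.998×10^8/2.11×10^-8 m = 9.415×10^-18 J.
Since ΔE = (5² − 2²)E_1, E_1 = 4.483×10^-19 J, and L = h/√(8m_eE_1) = 3.67×10^-10 m = 0.367 nm.

L = 0.367 nm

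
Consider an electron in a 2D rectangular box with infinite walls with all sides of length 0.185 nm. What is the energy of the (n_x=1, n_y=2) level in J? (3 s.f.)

For a 2D rectangular well E = (h²/8m_e)·Σ n_i²/L_i² = (6.626×10^-34)²/(8·9.109×10^-31) · [1²/(0.185 nm)² + 2²/(0.185 nm)²].
Evaluating gives E = 8.80×10^-18 J.

E = 8.80×10^-18 J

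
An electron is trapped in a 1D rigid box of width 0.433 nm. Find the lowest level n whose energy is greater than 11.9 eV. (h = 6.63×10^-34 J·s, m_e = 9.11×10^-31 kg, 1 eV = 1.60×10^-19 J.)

n = 3

E_1 = h²/(8m_eL²) = 3.217×10^-19 J = 2.011 eV.
Need n² > 11.9/2.011 = 5.917, i.e. n > 2.432.
The smallest integer satisfying this is n = 3.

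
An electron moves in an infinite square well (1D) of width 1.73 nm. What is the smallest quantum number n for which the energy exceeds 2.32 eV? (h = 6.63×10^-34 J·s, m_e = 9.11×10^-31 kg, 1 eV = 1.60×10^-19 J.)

E_1 = h²/(8m_eL²) = 2.015×10^-20 J = 0.1259 eV.
Need n² > 2.32/0.1259 = 18.43, i.e. n > 4.293.
The smallest integer satisfying this is n = 5.

n = 5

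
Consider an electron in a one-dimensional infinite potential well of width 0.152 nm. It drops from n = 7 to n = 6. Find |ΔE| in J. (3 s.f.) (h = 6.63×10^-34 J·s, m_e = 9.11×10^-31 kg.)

E_1 = h²/(8m_eL²) = 2.611×10^-18 J.
|ΔE| = |7² − 6²|·E_1 = 13·2.611×10^-18 J = 3.39×10^-17 J.

|ΔE| = 3.39×10^-17 J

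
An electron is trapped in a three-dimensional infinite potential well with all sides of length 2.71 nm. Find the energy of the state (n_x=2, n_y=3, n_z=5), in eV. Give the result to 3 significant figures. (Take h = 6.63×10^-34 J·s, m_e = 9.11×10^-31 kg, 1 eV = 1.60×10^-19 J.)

E = 1.95 eV

For a 3D rectangular well E = (h²/8m_e)·Σ n_i²/L_i² = (6.63×10^-34)²/(8·9.11×10^-31) · [2²/(2.71 nm)² + 3²/(2.71 nm)² + 5²/(2.71 nm)²].
Evaluating gives E = 3.121×10^-19 J = 1.95 eV.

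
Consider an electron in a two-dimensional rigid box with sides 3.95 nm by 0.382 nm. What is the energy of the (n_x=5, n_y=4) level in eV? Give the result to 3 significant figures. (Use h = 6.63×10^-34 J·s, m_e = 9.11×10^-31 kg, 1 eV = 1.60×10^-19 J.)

For a 2D rectangular well E = (h²/8m_e)·Σ n_i²/L_i² = (6.63×10^-34)²/(8·9.11×10^-31) · [5²/(3.95 nm)² + 4²/(0.382 nm)²].
Evaluating gives E = 6.710×10^-18 J = 41.9 eV.

E = 41.9 eV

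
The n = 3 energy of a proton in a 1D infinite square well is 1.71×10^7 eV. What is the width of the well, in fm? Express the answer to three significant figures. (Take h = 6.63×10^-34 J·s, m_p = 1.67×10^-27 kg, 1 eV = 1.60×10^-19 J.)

L = 10.4 fm

From E_n = n²h²/(8m_pL²), L = n·h/√(8m_pE_n).
E_3 = 1.71×10^7 eV = 2.736×10^-12 J, so L = 3·6.63×10^-34/√(8·1.67×10^-27·2.736×10^-12) = 1.04×10^-14 m = 10.4 fm.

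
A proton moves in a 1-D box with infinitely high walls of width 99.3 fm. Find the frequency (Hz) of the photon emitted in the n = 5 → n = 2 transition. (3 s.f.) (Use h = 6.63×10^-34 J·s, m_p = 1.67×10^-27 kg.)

E_1 = h²/(8m_pL²) = 3.337×10^-15 J and ΔE = (5² − 2²)E_1 = 7.008×10^-14 J.
f = ΔE/h = 7.008×10^-14/6.63×10^-34 = 1.06×10^20 Hz.

f = 1.06×10^20 Hz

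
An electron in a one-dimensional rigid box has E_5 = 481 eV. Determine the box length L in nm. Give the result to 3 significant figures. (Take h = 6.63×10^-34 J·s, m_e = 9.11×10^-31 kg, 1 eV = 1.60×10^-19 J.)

From E_n = n²h²/(8m_eL²), L = n·h/√(8m_eE_n).
E_5 = 481 eV = 7.696×10^-17 J, so L = 5·6.63×10^-34/√(8·9.11×10^-31·7.696×10^-17) = 1.40×10^-10 m = 0.140 nm.

L = 0.140 nm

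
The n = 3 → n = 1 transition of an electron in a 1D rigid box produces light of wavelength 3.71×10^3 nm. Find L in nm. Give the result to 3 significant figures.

L = 3.00 nm

The photon carries ΔE = hc/λ = 6.626×10^-34·2.998×10^8/3.71×10^-6 m = 5.354×10^-20 J.
Since ΔE = (3² − 1²)E_1, E_1 = 6.692×10^-21 J, and L = h/√(8m_eE_1) = 3.00×10^-9 m = 3.00 nm.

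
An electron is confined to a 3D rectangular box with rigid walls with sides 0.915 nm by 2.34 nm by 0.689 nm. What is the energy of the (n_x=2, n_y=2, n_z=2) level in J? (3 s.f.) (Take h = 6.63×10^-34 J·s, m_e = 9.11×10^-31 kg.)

E = 8.40×10^-19 J

For a 3D rectangular well E = (h²/8m_e)·Σ n_i²/L_i² = (6.63×10^-34)²/(8·9.11×10^-31) · [2²/(0.915 nm)² + 2²/(2.34 nm)² + 2²/(0.689 nm)²].
Evaluating gives E = 8.40×10^-19 J.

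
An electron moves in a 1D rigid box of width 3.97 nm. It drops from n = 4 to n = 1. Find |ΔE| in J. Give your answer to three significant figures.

E_1 = h²/(8m_eL²) = 3.823×10^-21 J.
|ΔE| = |4² − 1²|·E_1 = 15·3.823×10^-21 J = 5.73×10^-20 J.

|ΔE| = 5.73×10^-20 J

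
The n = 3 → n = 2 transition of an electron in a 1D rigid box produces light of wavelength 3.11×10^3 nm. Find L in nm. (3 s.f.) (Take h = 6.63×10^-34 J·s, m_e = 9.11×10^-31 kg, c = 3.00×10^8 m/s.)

The photon carries ΔE = hc/λ = 6.63×10^-34·3.00×10^8/3.11×10^-6 m = 6.395×10^-20 J.
Since ΔE = (3² − 2²)E_1, E_1 = 1.279×10^-20 J, and L = h/√(8m_eE_1) = 2.17×10^-9 m = 2.17 nm.

L = 2.17 nm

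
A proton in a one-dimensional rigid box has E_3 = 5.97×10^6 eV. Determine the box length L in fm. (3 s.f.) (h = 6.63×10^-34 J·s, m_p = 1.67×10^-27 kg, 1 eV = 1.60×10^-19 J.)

L = 17.6 fm

From E_n = n²h²/(8m_pL²), L = n·h/√(8m_pE_n).
E_3 = 5.97×10^6 eV = 9.552×10^-13 J, so L = 3·6.63×10^-34/√(8·1.67×10^-27·9.552×10^-13) = 1.76×10^-14 m = 17.6 fm.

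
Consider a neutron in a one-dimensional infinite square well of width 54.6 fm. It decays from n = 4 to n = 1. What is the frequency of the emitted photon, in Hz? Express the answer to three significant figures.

E_1 = h²/(8m_nL²) = 1.099×10^-14 J and ΔE = (4² − 1²)E_1 = 1.648×10^-13 J.
f = ΔE/h = 1.648×10^-13/6.626×10^-34 = 2.49×10^20 Hz.

f = 2.49×10^20 Hz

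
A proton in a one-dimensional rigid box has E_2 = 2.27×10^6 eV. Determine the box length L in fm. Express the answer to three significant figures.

L = 19.0 fm

From E_n = n²h²/(8m_pL²), L = n·h/√(8m_pE_n).
E_2 = 2.27×10^6 eV = 3.637×10^-13 J, so L = 2·6.626×10^-34/√(8·1.673×10^-27·3.637×10^-13) = 1.90×10^-14 m = 19.0 fm.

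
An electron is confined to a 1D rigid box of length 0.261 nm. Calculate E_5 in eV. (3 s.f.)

For an infinite well E_n = n²h²/(8m_eL²), so E_1 = h²/(8m_eL²) = (6.626×10^-34)²/(8·9.109×10^-31·(2.61×10^-10 m)²) = 8.844×10^-19 J.
Then E_5 = 5²·E_1 = 25·8.844×10^-19 J = 2.211×10^-17 J.
Converting, E_5 = 2.211×10^-17 J / (1.602×10^-19 J/eV) = 138 eV.

E_5 = 138 eV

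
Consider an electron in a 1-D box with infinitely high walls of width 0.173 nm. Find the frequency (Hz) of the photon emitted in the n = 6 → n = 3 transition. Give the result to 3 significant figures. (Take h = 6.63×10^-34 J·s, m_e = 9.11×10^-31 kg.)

f = 8.21×10^16 Hz

E_1 = h²/(8m_eL²) = 2.015×10^-18 J and ΔE = (6² − 3²)E_1 = 5.440×10^-17 J.
f = ΔE/h = 5.440×10^-17/6.63×10^-34 = 8.21×10^16 Hz.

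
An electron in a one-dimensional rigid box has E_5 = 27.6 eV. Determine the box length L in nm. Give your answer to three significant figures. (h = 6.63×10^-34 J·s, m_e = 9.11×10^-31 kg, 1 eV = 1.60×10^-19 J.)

From E_n = n²h²/(8m_eL²), L = n·h/√(8m_eE_n).
E_5 = 27.6 eV = 4.416×10^-18 J, so L = 5·6.63×10^-34/√(8·9.11×10^-31·4.416×10^-18) = 5.84×10^-10 m = 0.584 nm.

L = 0.584 nm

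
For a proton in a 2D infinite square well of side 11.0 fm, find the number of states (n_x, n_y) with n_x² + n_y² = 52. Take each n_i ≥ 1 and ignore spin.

degeneracy = 2

The level has n_x² + n_y² = 52. The ordered positive-integer solutions are (4, 6), (6, 4).
That gives 2 states.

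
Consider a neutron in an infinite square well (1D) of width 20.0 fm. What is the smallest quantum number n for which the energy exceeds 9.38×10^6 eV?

n = 5

E_1 = h²/(8m_nL²) = 8.191×10^-14 J = 5.113×10^5 eV.
Need n² > 9.38×10^6/5.113×10^5 = 18.35, i.e. n > 4.284.
The smallest integer satisfying this is n = 5.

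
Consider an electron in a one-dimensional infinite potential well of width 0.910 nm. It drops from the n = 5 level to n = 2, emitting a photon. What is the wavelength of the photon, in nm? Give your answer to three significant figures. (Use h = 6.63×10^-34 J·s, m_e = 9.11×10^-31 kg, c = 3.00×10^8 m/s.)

E_1 = h²/(8m_eL²) = 7.283×10^-20 J, so ΔE = (5² − 2²)E_1 = 1.529×10^-18 J.
λ = hc/ΔE = (6.63×10^-34·3.00×10^8)/1.529×10^-18 = 1.30×10^-7 m = 130 nm.

λ = 130 nm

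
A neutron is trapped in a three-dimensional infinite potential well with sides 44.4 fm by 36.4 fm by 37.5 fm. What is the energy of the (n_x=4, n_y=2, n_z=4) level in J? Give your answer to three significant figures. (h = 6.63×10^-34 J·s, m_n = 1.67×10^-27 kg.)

For a 3D rectangular well E = (h²/8m_n)·Σ n_i²/L_i² = (6.63×10^-34)²/(8·1.67×10^-27) · [4²/(44.4 fm)² + 2²/(36.4 fm)² + 4²/(37.5 fm)²].
Evaluating gives E = 7.41×10^-13 J.

E = 7.41×10^-13 J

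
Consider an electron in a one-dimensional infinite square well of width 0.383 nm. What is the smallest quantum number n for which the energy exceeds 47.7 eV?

n = 5

E_1 = h²/(8m_eL²) = 4.107×10^-19 J = 2.564 eV.
Need n² > 47.7/2.564 = 18.60, i.e. n > 4.313.
The smallest integer satisfying this is n = 5.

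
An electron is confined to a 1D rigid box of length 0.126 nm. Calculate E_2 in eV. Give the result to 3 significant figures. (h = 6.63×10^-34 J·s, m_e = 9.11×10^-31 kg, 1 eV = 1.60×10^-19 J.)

E_2 = 95.0 eV

For an infinite well E_n = n²h²/(8m_eL²), so E_1 = h²/(8m_eL²) = (6.63×10^-34)²/(8·9.11×10^-31·(1.26×10^-10 m)²) = 3.799×10^-18 J.
Then E_2 = 2²·E_1 = 4·3.799×10^-18 J = 1.520×10^-17 J.
Converting, E_2 = 1.520×10^-17 J / (1.60×10^-19 J/eV) = 95.0 eV.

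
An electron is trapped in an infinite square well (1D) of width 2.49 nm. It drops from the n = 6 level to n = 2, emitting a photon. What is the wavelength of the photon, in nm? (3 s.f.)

λ = 639 nm

E_1 = h²/(8m_eL²) = 9.717×10^-21 J, so ΔE = (6² − 2²)E_1 = 3.109×10^-19 J.
λ = hc/ΔE = (6.626×10^-34·2.998×10^8)/3.109×10^-19 = 6.39×10^-7 m = 639 nm.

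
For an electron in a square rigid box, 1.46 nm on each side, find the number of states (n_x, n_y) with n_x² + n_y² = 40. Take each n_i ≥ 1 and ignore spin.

The level has n_x² + n_y² = 40. The ordered positive-integer solutions are (2, 6), (6, 2).
That gives 2 states.

degeneracy = 2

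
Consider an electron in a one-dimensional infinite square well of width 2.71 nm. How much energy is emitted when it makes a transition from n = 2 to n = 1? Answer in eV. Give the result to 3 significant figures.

|ΔE| = 0.154 eV

E_1 = h²/(8m_eL²) = 8.204×10^-21 J.
|ΔE| = |2² − 1²|·E_1 = 3·8.204×10^-21 J = 2.461×10^-20 J = 0.154 eV.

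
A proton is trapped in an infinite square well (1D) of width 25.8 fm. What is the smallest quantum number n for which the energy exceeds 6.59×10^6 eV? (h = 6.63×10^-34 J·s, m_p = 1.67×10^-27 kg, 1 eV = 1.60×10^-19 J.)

E_1 = h²/(8m_pL²) = 4.943×10^-14 J = 3.089×10^5 eV.
Need n² > 6.59×10^6/3.089×10^5 = 21.33, i.e. n > 4.618.
The smallest integer satisfying this is n = 5.

n = 5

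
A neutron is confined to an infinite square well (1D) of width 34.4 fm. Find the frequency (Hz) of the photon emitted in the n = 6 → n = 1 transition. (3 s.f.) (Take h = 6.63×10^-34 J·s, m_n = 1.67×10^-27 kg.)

f = 1.47×10^21 Hz

E_1 = h²/(8m_nL²) = 2.780×10^-14 J and ΔE = (6² − 1²)E_1 = 9.730×10^-13 J.
f = ΔE/h = 9.730×10^-13/6.63×10^-34 = 1.47×10^21 Hz.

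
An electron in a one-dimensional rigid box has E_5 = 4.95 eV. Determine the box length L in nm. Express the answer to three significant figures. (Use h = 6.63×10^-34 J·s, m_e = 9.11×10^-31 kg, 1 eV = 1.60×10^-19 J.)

L = 1.38 nm

From E_n = n²h²/(8m_eL²), L = n·h/√(8m_eE_n).
E_5 = 4.95 eV = 7.920×10^-19 J, so L = 5·6.63×10^-34/√(8·9.11×10^-31·7.920×10^-19) = 1.38×10^-9 m = 1.38 nm.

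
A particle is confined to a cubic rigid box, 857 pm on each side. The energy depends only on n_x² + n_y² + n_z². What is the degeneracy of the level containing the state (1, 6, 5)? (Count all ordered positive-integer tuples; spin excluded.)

The level has n_x² + n_y² + n_z² = 62. The ordered positive-integer solutions are (1, 5, 6), (1, 6, 5), (2, 3, 7), (2, 7, 3), (3, 2, 7), (3, 7, 2), (5, 1, 6), (5, 6, 1), (6, 1, 5), (6, 5, 1), (7, 2, 3), (7, 3, 2).
That gives 12 states.

degeneracy = 12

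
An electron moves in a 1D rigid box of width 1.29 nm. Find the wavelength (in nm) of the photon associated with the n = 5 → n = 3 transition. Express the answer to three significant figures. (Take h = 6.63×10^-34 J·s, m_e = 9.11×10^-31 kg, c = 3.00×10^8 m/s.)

E_1 = h²/(8m_eL²) = 3.624×10^-20 J, so ΔE = (5² − 3²)E_1 = 5.798×10^-19 J.
λ = hc/ΔE = (6.63×10^-34·3.00×10^8)/5.798×10^-19 = 3.43×10^-7 m = 343 nm.

λ = 343 nm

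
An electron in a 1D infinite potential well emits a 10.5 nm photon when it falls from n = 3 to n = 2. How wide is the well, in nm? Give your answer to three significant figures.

The photon carries ΔE = hc/λ = 6.626×10^-34·2.998×10^8/1.05×10^-8 m = 1.892×10^-17 J.
Since ΔE = (3² − 2²)E_1, E_1 = 3.784×10^-18 J, and L = h/√(8m_eE_1) = 1.26×10^-10 m = 0.126 nm.

L = 0.126 nm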